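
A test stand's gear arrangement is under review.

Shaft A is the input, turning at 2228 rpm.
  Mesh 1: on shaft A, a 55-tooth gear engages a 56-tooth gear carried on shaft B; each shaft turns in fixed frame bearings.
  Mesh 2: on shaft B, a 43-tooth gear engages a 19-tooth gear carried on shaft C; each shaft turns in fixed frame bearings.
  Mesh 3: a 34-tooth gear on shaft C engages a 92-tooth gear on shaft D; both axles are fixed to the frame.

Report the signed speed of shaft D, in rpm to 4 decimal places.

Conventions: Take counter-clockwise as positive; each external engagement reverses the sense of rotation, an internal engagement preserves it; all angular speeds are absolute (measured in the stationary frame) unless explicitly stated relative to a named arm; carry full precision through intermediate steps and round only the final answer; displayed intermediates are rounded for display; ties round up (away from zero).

class = fixed-axis compound train [3 meshes; 3 ratios multiply, 3 sense flips]
mesh 1 [55T→56T]: ω = 2228.0000×55/56 = 2188.2143 rpm, sense flips to −
mesh 2 [43T→19T]: ω = 2188.2143×43/19 = 4952.2744 rpm, sense flips to +
mesh 3 [34T→92T]: ω = 4952.2744×34/92 = 1830.1884 rpm, sense flips to −
signed output speed = -1830.1884 rpm

-1830.1884 rpm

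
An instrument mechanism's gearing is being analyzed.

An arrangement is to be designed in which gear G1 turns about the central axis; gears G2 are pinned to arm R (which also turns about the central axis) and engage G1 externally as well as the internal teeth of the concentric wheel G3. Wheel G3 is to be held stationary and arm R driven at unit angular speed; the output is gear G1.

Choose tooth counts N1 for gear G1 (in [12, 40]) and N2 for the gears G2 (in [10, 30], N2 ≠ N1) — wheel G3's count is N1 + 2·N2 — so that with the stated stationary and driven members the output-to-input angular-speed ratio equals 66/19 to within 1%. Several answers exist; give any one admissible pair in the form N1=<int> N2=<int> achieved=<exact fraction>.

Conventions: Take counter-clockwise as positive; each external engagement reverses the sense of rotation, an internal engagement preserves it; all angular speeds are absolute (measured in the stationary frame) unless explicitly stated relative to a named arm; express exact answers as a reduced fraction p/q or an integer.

topology: planetary set — design target 66/19, arm = carrier (Willis)
Willis with ω_ring = 0: ω_sun/ω_arm = (N1+N3)/N1; set equal to 66/19  ⇒  N3/N1 = 66/19 − 1 = 47/19
N3 = N1 + 2·N2  ⇒  N2/N1 = (N3/N1 − 1)/2 = (47/19 − 1)/2 = 14/19
smallest multiple with N1 ≥ 12 and N2 ≥ 10: k = 1  ⇒  N1 = 1·19 = 19, N2 = 1·14 = 14 (N1 ≤ 40, N2 ≤ 30, N2 ≠ N1 ✓), N3 = 19 + 2·14 = 47
check: (N1+N3)/N1 with N1 = 19, N3 = 47 gives 66/19; |achieved − target| = 0 ≤ 33/950 ✓

N1=19 N2=14 achieved=66/19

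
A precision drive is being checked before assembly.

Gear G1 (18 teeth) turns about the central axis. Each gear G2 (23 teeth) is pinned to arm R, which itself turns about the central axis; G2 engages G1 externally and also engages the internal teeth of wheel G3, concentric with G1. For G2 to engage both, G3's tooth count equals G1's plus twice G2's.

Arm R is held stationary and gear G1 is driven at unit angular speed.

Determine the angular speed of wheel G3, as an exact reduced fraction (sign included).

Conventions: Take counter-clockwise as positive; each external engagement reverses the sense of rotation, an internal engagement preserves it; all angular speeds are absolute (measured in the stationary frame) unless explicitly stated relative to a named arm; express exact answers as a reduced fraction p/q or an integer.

-9/32

recognized (axles ride arm R): planetary set, 18/23/64 teeth
ring teeth: 18 + 2·23 = 64
18(ω_sun−ω_arm) = −64(ω_ring−ω_arm),  ω_arm = 0, ω_sun = 1
ω_ring = 0 − (18/64)(1−0) = -9/32
exact speed ratio = -9/32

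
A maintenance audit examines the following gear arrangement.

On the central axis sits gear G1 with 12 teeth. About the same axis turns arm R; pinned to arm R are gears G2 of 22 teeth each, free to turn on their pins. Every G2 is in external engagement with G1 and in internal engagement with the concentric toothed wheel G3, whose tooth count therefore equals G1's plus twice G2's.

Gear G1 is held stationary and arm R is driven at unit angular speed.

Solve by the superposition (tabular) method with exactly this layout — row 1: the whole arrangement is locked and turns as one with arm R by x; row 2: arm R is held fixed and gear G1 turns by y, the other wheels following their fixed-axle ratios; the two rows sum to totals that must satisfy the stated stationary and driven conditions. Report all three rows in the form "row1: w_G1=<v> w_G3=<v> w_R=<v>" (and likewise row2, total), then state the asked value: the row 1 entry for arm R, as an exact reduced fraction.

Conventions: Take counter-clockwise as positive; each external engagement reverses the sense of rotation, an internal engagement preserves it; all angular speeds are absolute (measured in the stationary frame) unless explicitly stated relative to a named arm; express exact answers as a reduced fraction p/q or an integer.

topology: planetary set — G1 12T / G2 22T / G3 56T, arm = carrier (Willis)
row 1 (train locked, turned with arm): all members turn x
superposition row 2 [arm held]: sun y, ring −(12/56)·y, arm 0
boundary: total ω_sun = x + y = 0 and total ω_arm = x = 1  ⇒  y = -1, x = 1
row 2 ring = −(12/56)·(-1) = 3/14
totals (row 1 + row 2): sun 1 + (-1) = 0, ring 1 + 3/14 = 17/14, arm 1 + 0 = 1
asked cell (row1, arm) = 1

row1: w_G1=1 w_G3=1 w_R=1
row2: w_G1=-1 w_G3=3/14 w_R=0
total: w_G1=0 w_G3=17/14 w_R=1
asked value: 1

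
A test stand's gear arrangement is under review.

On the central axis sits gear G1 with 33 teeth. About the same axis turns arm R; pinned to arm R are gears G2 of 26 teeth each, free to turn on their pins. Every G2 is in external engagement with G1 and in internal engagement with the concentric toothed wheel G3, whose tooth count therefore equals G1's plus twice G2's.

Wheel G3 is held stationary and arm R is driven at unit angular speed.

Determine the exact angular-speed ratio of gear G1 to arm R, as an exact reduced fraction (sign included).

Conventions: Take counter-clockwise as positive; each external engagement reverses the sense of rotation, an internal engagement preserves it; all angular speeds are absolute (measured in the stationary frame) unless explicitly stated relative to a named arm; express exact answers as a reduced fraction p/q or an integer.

118/33

recognized (axles ride arm R): planetary set, 33/26/85 teeth
ring teeth: 33 + 2·26 = 85
33(ω_sun−ω_arm) = −85(ω_ring−ω_arm),  ω_ring = 0, ω_arm = 1
ω_sun = 1 − (85/33)(0−1) = 118/33
ω_out/ω_in = 118/33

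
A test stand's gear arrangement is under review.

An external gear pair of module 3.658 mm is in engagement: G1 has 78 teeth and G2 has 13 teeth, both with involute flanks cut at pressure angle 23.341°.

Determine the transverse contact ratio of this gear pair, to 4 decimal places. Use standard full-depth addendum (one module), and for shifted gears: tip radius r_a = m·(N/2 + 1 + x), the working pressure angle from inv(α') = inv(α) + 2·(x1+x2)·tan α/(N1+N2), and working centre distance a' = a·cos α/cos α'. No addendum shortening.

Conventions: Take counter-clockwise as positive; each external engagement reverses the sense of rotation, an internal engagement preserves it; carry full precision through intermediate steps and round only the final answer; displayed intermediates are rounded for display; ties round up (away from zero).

1.5049

recognized (one external pair, fixed centres): single-mesh tooth geometry, m = 3.658, N1 = 78, N2 = 13
base radii: r_b1 = 130.986984, r_b2 = 21.831164
tip radii: r_a1 = 146.320000, r_a2 = 27.435000
no profile shift: α' = α, a' = a
action lengths: √(r_a1²−r_b1²) = 65.206996, √(r_a2²−r_b2²) = 16.615640
base pitch p_b = π·m·cos α = 10.551481
CR = (65.206996 + 16.615640 − 166.439000·sin 23.34100°)/10.551481 = 1.504914
contact ratio ≈ 1.5049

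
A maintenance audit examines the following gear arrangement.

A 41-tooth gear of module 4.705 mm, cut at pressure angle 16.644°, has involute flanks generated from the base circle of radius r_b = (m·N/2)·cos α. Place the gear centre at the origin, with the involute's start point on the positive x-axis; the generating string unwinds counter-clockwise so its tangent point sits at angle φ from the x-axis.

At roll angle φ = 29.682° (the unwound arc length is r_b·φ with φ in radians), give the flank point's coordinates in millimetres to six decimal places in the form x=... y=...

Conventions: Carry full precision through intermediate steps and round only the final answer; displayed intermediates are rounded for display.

x=103.992181 y=4.168843

topology: single-mesh involute geometry — m = 4.705, N = 41
pitch radius r_p = m·N/2 = 4.705·41/2 = 96.452500
base radius r_b = r_p·cos α = 96.452500·cos 16.644° = 92.411420
roll angle φ = 29.682° = 0.51804863 rad
x = r_b·(cos φ + φ·sin φ) = 103.992181
y = r_b·(sin φ − φ·cos φ) = 4.168843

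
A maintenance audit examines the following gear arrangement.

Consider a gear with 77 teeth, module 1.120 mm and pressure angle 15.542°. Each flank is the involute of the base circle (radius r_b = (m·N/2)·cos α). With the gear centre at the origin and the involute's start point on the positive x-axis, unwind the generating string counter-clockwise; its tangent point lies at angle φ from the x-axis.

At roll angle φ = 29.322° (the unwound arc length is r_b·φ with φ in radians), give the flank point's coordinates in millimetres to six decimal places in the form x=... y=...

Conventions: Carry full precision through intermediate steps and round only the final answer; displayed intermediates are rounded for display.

x=46.632409 y=1.807903

recognized (one wheel, involute flank): single-mesh tooth geometry, m = 1.120, N = 77
pitch radius r_p = m·N/2 = 1.120·77/2 = 43.120000
base radius r_b = r_p·cos α = 43.120000·cos 15.542° = 41.543287
roll angle φ = 29.322° = 0.51176544 rad
x = r_b·(cos φ + φ·sin φ) = 46.632409
y = r_b·(sin φ − φ·cos φ) = 1.807903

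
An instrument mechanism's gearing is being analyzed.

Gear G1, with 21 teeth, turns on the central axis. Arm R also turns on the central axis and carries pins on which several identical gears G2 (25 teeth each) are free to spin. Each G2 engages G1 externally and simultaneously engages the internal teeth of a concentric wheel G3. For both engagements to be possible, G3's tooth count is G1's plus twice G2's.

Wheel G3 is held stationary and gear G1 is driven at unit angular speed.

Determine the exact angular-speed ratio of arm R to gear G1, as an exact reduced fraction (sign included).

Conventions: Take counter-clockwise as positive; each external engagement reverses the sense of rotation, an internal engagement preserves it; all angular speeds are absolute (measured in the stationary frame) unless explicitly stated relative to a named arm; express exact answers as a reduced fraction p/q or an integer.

21/92

recognized (axles ride arm R): planetary set, 21/25/71 teeth
ring teeth: 21 + 2·25 = 71
21(ω_sun−ω_arm) = −71(ω_ring−ω_arm),  ω_ring = 0, ω_sun = 1
21(1−ω_arm) = −71(0−ω_arm)  ⇒  92·ω_arm = 21  ⇒  ω_arm = 21/92
ω_out/ω_in = 21/92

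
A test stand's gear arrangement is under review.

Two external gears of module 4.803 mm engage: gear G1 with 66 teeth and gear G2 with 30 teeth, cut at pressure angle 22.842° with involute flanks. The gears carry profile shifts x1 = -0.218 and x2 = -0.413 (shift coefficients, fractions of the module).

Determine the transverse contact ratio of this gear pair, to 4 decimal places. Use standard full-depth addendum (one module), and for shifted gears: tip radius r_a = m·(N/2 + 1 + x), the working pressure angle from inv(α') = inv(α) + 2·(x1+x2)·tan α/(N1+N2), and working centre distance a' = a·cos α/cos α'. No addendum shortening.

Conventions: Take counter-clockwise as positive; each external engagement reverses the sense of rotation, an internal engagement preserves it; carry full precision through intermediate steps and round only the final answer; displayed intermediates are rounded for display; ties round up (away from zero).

1.7415

topology: single-mesh involute geometry — m = 4.803, 66T/30T pair
base radii: r_b1 = 146.069325, r_b2 = 66.395148
tip radii: r_a1 = 162.254946, r_a2 = 74.864361
inv(α') = inv(22.842°) + 2·(-0.218-0.413)·tan α/(66+30) = 0.01701868  ⇒  α' = 20.87231°
a' = a·cos α / cos α' = 230.5440·cos 22.842°/cos 20.87231° = 227.386292
action lengths: √(r_a1²−r_b1²) = 70.642904, √(r_a2²−r_b2²) = 34.588393
base pitch p_b = π·m·cos α = 13.905767
CR = (70.642904 + 34.588393 − 227.386292·sin 20.87231°)/13.905767 = 1.741482
contact ratio ≈ 1.7415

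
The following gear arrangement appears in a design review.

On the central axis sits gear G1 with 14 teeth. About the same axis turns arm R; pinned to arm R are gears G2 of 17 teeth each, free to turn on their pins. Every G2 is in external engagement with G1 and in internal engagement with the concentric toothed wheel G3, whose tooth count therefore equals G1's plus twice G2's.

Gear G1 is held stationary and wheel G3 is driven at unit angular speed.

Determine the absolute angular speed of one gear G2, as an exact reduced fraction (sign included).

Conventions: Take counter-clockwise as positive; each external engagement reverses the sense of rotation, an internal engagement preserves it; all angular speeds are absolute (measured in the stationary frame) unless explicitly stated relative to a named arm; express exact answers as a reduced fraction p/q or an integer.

recognized (axles ride arm R): planetary set, 14/17/48 teeth
ring teeth: 14 + 2·17 = 48
14(ω_sun−ω_arm) = −48(ω_ring−ω_arm),  ω_sun = 0, ω_ring = 1
14(0−ω_arm) = −48(1−ω_arm)  ⇒  62·ω_arm = 48  ⇒  ω_arm = 24/31
sun–planet mesh: 14·(0−24/31) = −17·(ω_p−ω_arm)  ⇒  ω_p−ω_arm = 336/527
ω_p = 24/31 + 336/527 = 24/17
exact speed ratio = 24/17

24/17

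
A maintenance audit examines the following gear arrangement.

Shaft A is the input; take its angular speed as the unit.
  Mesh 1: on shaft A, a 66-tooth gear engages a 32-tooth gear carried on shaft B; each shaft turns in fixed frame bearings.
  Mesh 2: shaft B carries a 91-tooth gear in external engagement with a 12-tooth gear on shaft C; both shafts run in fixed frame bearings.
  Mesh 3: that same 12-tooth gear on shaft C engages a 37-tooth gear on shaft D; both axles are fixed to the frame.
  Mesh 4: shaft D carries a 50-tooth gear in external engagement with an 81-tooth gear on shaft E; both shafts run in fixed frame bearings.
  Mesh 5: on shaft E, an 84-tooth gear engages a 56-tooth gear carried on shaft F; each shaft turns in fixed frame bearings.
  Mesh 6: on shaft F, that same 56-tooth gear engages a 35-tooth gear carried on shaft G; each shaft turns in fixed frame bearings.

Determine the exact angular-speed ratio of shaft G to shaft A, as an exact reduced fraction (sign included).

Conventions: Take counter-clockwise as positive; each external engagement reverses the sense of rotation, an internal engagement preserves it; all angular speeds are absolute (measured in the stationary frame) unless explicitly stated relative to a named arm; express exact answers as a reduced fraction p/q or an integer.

5005/666

class = fixed-axis compound train [6 meshes; 6 ratios multiply, 6 sense flips]
mesh 1 [66T→32T]: running ratio 33/16, sense −
mesh 2 [91T→12T]: running ratio 1001/64, sense +
mesh 3 [12T→37T]: running ratio 3003/592, sense −
mesh 4 [50T→81T]: running ratio 25025/7992, sense +
mesh 5 [84T→56T]: running ratio 25025/5328, sense −
mesh 6 [56T→35T]: running ratio 5005/666, sense +
ω_out/ω_in = 5005/666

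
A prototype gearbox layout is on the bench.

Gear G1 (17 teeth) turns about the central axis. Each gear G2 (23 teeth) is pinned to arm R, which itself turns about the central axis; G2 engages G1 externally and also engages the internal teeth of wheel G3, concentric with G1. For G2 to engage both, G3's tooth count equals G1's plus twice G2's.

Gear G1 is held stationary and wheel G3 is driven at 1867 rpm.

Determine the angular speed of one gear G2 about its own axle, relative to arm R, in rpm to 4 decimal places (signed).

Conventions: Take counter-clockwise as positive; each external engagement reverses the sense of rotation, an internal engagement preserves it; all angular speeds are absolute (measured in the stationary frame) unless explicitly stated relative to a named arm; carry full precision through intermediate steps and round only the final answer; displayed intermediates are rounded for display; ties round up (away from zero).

recognized (axles ride arm R): planetary set, 17/23/63 teeth
normalise by the input: solve with ω_ring = 1, then scale by 1867 rpm
ring teeth: 17 + 2·23 = 63
17(ω_sun−ω_arm) = −63(ω_ring−ω_arm),  ω_sun = 0, ω_ring = 1
17(0−ω_arm) = −63(1−ω_arm)  ⇒  80·ω_arm = 63  ⇒  ω_arm = 63/80
sun–planet mesh: 17·(0−63/80) = −23·(ω_p−ω_arm)  ⇒  ω_p−ω_arm = 1071/1840
scale: ω_p−ω_arm = 1071/1840 × 1867 rpm = +1086.7158 rpm

+1086.7158 rpm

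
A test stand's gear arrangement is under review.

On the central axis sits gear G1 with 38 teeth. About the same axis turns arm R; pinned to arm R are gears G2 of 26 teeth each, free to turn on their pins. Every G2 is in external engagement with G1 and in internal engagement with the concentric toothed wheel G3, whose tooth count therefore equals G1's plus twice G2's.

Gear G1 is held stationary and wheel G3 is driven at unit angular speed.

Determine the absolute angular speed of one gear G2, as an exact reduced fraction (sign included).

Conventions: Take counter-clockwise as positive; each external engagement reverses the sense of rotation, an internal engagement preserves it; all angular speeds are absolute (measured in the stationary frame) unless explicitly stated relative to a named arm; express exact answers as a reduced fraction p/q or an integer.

45/26

class = planetary set [G3 = 38+2·26 = 90; Willis about the carrier]
ring teeth: 38 + 2·26 = 90
38(ω_sun−ω_arm) = −90(ω_ring−ω_arm),  ω_sun = 0, ω_ring = 1
38(0−ω_arm) = −90(1−ω_arm)  ⇒  128·ω_arm = 90  ⇒  ω_arm = 45/64
sun–planet mesh: 38·(0−45/64) = −26·(ω_p−ω_arm)  ⇒  ω_p−ω_arm = 855/832
ω_p = 45/64 + 855/832 = 45/26
exact speed ratio = 45/26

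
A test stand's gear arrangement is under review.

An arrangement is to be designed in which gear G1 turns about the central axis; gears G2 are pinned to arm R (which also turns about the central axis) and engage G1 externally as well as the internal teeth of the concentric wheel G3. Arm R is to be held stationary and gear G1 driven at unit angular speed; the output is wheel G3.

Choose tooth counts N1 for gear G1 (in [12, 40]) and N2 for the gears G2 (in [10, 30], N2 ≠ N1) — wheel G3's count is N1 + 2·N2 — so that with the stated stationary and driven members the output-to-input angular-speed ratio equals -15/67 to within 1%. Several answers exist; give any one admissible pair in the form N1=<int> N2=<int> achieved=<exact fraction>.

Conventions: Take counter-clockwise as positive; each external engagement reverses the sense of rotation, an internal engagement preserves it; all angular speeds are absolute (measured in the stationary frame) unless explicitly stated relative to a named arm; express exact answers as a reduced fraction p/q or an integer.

N1=15 N2=26 achieved=-15/67

planetary set to be sized for -15/67 (Willis relation)
Willis with ω_arm = 0: ω_ring/ω_sun = −N1/N3; set equal to -15/67  ⇒  N3/N1 = −1/(-15/67) = 67/15
N3 = N1 + 2·N2  ⇒  N2/N1 = (N3/N1 − 1)/2 = (67/15 − 1)/2 = 26/15
smallest multiple with N1 ≥ 12 and N2 ≥ 10: k = 1  ⇒  N1 = 1·15 = 15, N2 = 1·26 = 26 (N1 ≤ 40, N2 ≤ 30, N2 ≠ N1 ✓), N3 = 15 + 2·26 = 67
check: −N1/N3 with N1 = 15, N3 = 67 gives -15/67; |achieved − target| = 0 ≤ 3/1340 ✓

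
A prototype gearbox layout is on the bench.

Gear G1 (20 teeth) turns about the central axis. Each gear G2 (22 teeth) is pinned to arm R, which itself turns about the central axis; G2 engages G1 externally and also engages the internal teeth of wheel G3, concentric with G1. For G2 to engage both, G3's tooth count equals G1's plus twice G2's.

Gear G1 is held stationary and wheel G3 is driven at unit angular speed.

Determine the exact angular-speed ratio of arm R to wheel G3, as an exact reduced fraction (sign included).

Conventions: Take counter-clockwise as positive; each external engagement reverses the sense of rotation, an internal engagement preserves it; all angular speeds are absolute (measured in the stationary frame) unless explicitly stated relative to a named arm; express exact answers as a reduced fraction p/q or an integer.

topology: planetary set — G1 20T / G2 22T / G3 64T, arm = carrier (Willis)
ring teeth: 20 + 2·22 = 64
20(ω_sun−ω_arm) = −64(ω_ring−ω_arm),  ω_sun = 0, ω_ring = 1
20(0−ω_arm) = −64(1−ω_arm)  ⇒  84·ω_arm = 64  ⇒  ω_arm = 16/21
ω_out/ω_in = 16/21

16/21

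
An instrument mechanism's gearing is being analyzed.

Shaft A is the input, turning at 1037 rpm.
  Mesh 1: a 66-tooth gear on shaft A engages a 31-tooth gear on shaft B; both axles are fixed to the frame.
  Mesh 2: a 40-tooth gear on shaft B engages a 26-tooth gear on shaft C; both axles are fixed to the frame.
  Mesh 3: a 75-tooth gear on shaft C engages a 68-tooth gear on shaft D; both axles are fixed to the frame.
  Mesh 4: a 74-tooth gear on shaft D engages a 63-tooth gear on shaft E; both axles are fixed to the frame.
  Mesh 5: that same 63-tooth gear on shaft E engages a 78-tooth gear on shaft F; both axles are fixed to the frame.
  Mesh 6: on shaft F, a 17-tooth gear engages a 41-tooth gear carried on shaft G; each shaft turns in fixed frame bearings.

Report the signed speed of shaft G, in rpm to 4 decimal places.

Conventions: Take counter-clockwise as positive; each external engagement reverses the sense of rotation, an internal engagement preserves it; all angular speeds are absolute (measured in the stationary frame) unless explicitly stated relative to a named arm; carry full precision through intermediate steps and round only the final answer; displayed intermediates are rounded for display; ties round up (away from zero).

class = fixed-axis compound train [6 meshes; 6 ratios multiply, 6 sense flips]
mesh 1 [66T→31T]: ω = 1037.0000×66/31 = 2207.8065 rpm, sense flips to −
mesh 2 [40T→26T]: ω = 2207.8065×40/26 = 3396.6253 rpm, sense flips to +
mesh 3 [75T→68T]: ω = 3396.6253×75/68 = 3746.2779 rpm, sense flips to −
mesh 4 [74T→63T]: ω = 3746.2779×74/63 = 4400.3899 rpm, sense flips to +
mesh 5 [63T→78T]: ω = 4400.3899×63/78 = 3554.1611 rpm, sense flips to −
mesh 6 [17T→41T]: ω = 3554.1611×17/41 = 1473.6766 rpm, sense flips to +
signed output speed = +1473.6766 rpm

+1473.6766 rpm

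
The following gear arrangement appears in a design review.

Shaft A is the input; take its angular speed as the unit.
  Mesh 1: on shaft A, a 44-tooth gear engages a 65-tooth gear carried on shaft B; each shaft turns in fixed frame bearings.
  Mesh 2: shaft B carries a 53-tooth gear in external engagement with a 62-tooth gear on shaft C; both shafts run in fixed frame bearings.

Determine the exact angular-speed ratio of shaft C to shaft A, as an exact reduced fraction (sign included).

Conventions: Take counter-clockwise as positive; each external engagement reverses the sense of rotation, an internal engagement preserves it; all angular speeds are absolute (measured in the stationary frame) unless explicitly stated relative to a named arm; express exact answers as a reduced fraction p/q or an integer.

1166/2015

class = fixed-axis compound train [2 meshes; 2 ratios multiply, 2 sense flips]
mesh 1 [44T→65T]: running ratio 44/65, sense −
mesh 2 [53T→62T]: running ratio 1166/2015, sense +
ω_out/ω_in = 1166/2015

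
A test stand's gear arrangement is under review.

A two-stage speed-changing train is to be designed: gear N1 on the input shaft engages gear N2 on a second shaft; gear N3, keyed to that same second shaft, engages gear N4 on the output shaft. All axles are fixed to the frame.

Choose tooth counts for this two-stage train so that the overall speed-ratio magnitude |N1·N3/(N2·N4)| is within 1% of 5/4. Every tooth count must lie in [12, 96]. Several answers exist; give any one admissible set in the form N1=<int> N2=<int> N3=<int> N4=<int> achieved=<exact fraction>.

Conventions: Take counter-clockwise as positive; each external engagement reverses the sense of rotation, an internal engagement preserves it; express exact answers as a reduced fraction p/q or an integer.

class = fixed-axis compound train [2-stage, 5/4 wanted]
target = 5/4 in lowest terms: an exact hit needs N1·N3 = k·5 and N2·N4 = k·4 for one integer k, every count in [12, 96]; additionally prefer no 1:1 stage (N1 ≠ N2, N3 ≠ N4)
k = 1…38: no 1:1-free in-range split of k·5 and k·4 into factor pairs; take k = 39
k = 39: N1·N3 = 195 = 13·15, N2·N4 = 156 = 12·13
achieved = 13·15/(12·13) = 5/4; |achieved − target| = 0 ≤ 1/80 ✓

N1=13 N2=12 N3=15 N4=13 achieved=5/4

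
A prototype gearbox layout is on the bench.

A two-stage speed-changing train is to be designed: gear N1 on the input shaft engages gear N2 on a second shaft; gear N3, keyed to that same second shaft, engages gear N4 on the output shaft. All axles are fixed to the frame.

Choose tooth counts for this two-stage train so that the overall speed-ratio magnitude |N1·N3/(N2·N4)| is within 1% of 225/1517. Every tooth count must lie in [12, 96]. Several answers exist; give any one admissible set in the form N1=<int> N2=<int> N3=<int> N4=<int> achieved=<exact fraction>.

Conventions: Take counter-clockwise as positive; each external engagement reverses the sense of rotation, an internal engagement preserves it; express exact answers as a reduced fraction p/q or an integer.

N1=15 N2=37 N3=15 N4=41 achieved=225/1517

topology: fixed-axis compound train — 2 stages, target 225/1517
target = 225/1517 in lowest terms: an exact hit needs N1·N3 = k·225 and N2·N4 = k·1517 for one integer k, every count in [12, 96]; additionally prefer no 1:1 stage (N1 ≠ N2, N3 ≠ N4)
k = 1: N1·N3 = 225 = 15·15, N2·N4 = 1517 = 37·41
achieved = 15·15/(37·41) = 225/1517; |achieved − target| = 0 ≤ 9/6068 ✓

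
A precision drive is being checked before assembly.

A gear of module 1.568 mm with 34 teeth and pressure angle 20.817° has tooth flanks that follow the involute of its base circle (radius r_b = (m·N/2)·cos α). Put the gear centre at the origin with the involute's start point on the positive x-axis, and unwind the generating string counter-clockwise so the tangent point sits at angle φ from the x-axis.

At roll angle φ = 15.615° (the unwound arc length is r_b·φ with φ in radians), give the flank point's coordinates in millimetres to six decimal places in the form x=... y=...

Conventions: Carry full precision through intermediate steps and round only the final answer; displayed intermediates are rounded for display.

x=25.824099 y=0.166872

recognized (one wheel, involute flank): single-mesh tooth geometry, m = 1.568, N = 34
pitch radius r_p = m·N/2 = 1.568·34/2 = 26.656000
base radius r_b = r_p·cos α = 26.656000·cos 20.817° = 24.915904
roll angle φ = 15.615° = 0.27253316 rad
x = r_b·(cos φ + φ·sin φ) = 25.824099
y = r_b·(sin φ − φ·cos φ) = 0.166872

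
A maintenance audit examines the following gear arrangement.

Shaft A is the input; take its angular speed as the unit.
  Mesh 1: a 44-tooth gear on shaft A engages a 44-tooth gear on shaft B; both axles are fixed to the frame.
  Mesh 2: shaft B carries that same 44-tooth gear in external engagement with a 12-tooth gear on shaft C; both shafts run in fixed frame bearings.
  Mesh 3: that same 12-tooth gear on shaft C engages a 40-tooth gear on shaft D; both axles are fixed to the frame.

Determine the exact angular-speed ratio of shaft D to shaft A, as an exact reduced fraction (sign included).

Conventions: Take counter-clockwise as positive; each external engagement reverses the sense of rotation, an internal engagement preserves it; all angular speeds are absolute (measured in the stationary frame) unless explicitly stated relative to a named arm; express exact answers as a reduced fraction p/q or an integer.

class = fixed-axis compound train [3 meshes; 3 ratios multiply, 3 sense flips]
mesh 1 [44T→44T]: running ratio 1, sense −
mesh 2 [44T→12T]: running ratio 11/3, sense +
mesh 3 [12T→40T]: running ratio 11/10, sense −
ω_out/ω_in = -11/10

-11/10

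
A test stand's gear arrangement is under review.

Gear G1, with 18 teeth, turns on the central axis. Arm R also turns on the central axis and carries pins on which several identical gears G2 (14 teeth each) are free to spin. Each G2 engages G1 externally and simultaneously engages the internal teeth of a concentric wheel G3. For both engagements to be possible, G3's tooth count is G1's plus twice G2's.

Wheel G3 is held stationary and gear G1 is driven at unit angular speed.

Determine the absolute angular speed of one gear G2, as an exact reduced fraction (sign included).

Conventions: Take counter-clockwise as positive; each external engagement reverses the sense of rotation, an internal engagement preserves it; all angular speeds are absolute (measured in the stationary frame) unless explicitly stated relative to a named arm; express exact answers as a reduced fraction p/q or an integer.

recognized (axles ride arm R): planetary set, 18/14/46 teeth
ring teeth: 18 + 2·14 = 46
18(ω_sun−ω_arm) = −46(ω_ring−ω_arm),  ω_ring = 0, ω_sun = 1
18(1−ω_arm) = −46(0−ω_arm)  ⇒  64·ω_arm = 18  ⇒  ω_arm = 9/32
sun–planet mesh: 18·(1−9/32) = −14·(ω_p−ω_arm)  ⇒  ω_p−ω_arm = -207/224
ω_p = 9/32 − 207/224 = -9/14
exact speed ratio = -9/14

-9/14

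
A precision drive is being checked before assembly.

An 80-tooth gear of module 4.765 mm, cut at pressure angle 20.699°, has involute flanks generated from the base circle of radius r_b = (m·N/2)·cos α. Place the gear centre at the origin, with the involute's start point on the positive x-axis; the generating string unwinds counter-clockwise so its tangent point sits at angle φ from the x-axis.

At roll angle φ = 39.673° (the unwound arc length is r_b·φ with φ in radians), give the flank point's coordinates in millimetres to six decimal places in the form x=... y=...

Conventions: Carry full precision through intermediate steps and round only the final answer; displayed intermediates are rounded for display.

topology: single-mesh involute geometry — m = 4.765, N = 80
pitch radius r_p = m·N/2 = 4.765·80/2 = 190.600000
base radius r_b = r_p·cos α = 190.600000·cos 20.699° = 178.296808
roll angle φ = 39.673° = 0.69242447 rad
x = r_b·(cos φ + φ·sin φ) = 216.050774
y = r_b·(sin φ − φ·cos φ) = 18.800636

x=216.050774 y=18.800636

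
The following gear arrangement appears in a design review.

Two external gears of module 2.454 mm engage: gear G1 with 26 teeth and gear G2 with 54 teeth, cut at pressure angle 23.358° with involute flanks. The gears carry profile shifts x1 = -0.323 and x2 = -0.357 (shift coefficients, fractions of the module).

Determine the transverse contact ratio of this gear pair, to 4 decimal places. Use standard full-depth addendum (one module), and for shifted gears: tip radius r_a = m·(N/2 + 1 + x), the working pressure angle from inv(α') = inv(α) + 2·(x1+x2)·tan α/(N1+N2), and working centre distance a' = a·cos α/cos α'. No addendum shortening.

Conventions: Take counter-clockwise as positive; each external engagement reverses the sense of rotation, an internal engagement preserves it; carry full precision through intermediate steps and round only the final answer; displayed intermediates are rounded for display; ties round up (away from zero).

1.7206

topology: single-mesh involute geometry — m = 2.454, 26T/54T pair
base radii: r_b1 = 29.287488, r_b2 = 60.827859
tip radii: r_a1 = 33.563358, r_a2 = 67.835922
inv(α') = inv(23.358°) + 2·(-0.323-0.357)·tan α/(26+54) = 0.01685284  ⇒  α' = 20.80673°
a' = a·cos α / cos α' = 98.1600·cos 23.358°/cos 20.80673° = 96.402325
action lengths: √(r_a1²−r_b1²) = 16.393354, √(r_a2²−r_b2²) = 30.028052
base pitch p_b = π·m·cos α = 7.077643
CR = (16.393354 + 30.028052 − 96.402325·sin 20.80673°)/7.077643 = 1.720585
contact ratio ≈ 1.7206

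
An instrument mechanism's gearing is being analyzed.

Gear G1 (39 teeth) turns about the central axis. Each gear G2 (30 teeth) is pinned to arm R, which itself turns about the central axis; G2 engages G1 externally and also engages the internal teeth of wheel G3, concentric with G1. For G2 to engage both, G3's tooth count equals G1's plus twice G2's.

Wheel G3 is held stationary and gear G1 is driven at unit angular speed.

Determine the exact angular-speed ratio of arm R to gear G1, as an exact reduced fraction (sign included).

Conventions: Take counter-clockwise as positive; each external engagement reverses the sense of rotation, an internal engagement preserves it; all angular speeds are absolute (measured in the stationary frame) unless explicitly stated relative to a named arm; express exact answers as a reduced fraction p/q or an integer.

topology: planetary set — G1 39T / G2 30T / G3 99T, arm = carrier (Willis)
ring teeth: 39 + 2·30 = 99
39(ω_sun−ω_arm) = −99(ω_ring−ω_arm),  ω_ring = 0, ω_sun = 1
39(1−ω_arm) = −99(0−ω_arm)  ⇒  138·ω_arm = 39  ⇒  ω_arm = 13/46
ω_out/ω_in = 13/46

13/46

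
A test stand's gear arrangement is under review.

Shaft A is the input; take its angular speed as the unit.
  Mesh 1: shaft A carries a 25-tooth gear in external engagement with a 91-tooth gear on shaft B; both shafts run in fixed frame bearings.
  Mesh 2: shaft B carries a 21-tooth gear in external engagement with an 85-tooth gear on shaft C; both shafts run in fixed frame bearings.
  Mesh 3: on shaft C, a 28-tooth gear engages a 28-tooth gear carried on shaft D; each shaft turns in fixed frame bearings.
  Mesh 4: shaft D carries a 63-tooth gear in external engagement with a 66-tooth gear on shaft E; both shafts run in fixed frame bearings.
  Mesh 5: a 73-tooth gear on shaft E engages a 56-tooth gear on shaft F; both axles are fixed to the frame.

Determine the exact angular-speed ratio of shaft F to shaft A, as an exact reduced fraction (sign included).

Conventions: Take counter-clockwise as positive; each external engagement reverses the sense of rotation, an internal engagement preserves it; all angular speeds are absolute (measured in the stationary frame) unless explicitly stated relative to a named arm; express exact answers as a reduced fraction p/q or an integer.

class = fixed-axis compound train [5 meshes; 5 ratios multiply, 5 sense flips]
mesh 1 [25T→91T]: running ratio 25/91, sense −
mesh 2 [21T→85T]: running ratio 15/221, sense +
mesh 3 [28T→28T]: running ratio 15/221, sense −
mesh 4 [63T→66T]: running ratio 315/4862, sense +
mesh 5 [73T→56T]: running ratio 3285/38896, sense −
ω_out/ω_in = -3285/38896

-3285/38896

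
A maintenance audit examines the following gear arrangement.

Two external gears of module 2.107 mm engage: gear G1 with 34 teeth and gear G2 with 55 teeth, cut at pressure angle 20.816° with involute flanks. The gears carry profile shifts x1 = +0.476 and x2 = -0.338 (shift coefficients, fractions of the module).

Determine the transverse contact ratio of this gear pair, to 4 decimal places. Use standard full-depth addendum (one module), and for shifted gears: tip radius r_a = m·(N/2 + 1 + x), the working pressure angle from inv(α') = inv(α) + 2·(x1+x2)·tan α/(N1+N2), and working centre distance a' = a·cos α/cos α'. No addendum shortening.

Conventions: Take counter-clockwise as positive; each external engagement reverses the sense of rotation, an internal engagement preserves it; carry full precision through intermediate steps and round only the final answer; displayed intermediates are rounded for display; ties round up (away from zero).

1.6131

class = single-mesh tooth geometry [involute pair 34T × 55T, m = 2.107]
base radii: r_b1 = 33.480968, r_b2 = 54.160389
tip radii: r_a1 = 38.928932, r_a2 = 59.337334
inv(α') = inv(20.816°) + 2·(+0.476-0.338)·tan α/(34+55) = 0.01805521  ⇒  α' = 21.27231°
a' = a·cos α / cos α' = 93.7615·cos 20.816°/cos 21.27231° = 94.049242
action lengths: √(r_a1²−r_b1²) = 19.861686, √(r_a2²−r_b2²) = 24.239874
base pitch p_b = π·m·cos α = 6.187268
CR = (19.861686 + 24.239874 − 94.049242·sin 21.27231°)/6.187268 = 1.613057
contact ratio ≈ 1.6131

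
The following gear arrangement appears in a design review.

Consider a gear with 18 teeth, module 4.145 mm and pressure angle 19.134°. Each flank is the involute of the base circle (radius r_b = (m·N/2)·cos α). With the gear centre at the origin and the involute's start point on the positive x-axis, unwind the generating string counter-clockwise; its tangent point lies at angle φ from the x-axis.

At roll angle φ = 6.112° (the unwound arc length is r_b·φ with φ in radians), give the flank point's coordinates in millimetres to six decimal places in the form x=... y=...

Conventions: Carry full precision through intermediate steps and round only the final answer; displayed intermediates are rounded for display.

recognized (one wheel, involute flank): single-mesh tooth geometry, m = 4.145, N = 18
pitch radius r_p = m·N/2 = 4.145·18/2 = 37.305000
base radius r_b = r_p·cos α = 37.305000·cos 19.134° = 35.244069
roll angle φ = 6.112° = 0.10667452 rad
x = r_b·(cos φ + φ·sin φ) = 35.444028
y = r_b·(sin φ − φ·cos φ) = 0.014245

x=35.444028 y=0.014245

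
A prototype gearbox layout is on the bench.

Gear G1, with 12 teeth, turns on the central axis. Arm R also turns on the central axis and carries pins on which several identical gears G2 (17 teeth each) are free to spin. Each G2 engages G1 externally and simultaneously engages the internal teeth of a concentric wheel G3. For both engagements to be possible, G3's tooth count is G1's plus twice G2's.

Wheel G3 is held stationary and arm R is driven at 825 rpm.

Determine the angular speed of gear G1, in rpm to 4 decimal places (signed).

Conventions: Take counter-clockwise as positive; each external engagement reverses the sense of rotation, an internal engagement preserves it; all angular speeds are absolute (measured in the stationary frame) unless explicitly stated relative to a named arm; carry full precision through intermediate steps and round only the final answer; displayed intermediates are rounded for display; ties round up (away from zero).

topology: planetary set — G1 12T / G2 17T / G3 46T, arm = carrier (Willis)
normalise by the input: solve with ω_arm = 1, then scale by 825 rpm
ring teeth: 12 + 2·17 = 46
12(ω_sun−ω_arm) = −46(ω_ring−ω_arm),  ω_ring = 0, ω_arm = 1
ω_sun = 1 − (46/12)(0−1) = 29/6
scale: ω_sun = 29/6 × 825 rpm = +3987.5000 rpm

+3987.5000 rpm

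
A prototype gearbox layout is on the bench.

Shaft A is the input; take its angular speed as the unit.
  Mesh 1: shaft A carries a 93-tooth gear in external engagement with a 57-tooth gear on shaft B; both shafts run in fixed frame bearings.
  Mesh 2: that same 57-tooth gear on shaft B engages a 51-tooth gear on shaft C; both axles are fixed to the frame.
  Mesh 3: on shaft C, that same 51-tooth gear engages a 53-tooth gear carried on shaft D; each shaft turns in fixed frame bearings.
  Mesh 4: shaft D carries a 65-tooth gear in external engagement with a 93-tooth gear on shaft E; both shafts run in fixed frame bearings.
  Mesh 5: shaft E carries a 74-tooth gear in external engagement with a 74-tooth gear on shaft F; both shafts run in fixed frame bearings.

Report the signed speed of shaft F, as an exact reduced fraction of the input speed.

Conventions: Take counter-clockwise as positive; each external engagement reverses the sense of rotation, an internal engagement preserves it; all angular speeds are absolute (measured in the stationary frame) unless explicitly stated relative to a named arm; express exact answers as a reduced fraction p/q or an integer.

5-mesh fixed-axis compound train (all bearings frame-fixed)
mesh 1 [93T→57T]: |ω|/ω_in = 1×93/57 = 31/19, sense flips to −
mesh 2 [57T→51T]: |ω|/ω_in = (31/19)×57/51 = 31/17, sense flips to +
mesh 3 [51T→53T]: |ω|/ω_in = (31/17)×51/53 = 93/53, sense flips to −
mesh 4 [65T→93T]: |ω|/ω_in = (93/53)×65/93 = 65/53, sense flips to +
mesh 5 [74T→74T]: |ω|/ω_in = (65/53)×74/74 = 65/53, sense flips to −
signed output speed (× input speed) = -65/53

-65/53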